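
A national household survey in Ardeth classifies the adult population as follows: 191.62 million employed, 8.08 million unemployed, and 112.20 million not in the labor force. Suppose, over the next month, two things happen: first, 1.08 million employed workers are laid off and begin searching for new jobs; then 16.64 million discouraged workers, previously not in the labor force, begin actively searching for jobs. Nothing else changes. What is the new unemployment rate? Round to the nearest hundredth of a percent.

New unemployment rate ≈ 11.93%.

Initially, labor force = 191.62 + 8.08 = 199.70 million, so u = 8.08/199.70 = 4.05%.
After the first change, employed falls and unemployed rises by 1.08; labor force unchanged → E = 190.54, U = 9.16, labor force = 199.70 million.
After the second change, unemployed and labor force both rise by 16.64 → E = 190.54, U = 25.80, labor force = 216.34 million.
New unemployment rate = 25.80 / 216.34 = 11.93%.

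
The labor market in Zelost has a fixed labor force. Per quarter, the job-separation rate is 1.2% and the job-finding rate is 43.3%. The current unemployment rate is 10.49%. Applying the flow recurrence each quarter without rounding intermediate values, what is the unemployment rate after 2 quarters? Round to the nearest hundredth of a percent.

Unemployment rate after two quarters ≈ 5.10%.

With a fixed labor force, u_{t+1} = u_t + s·(1−u_t) − f·u_t = u_t·(1−s−f) + s.
Here 1−s−f = 0.555 and s = 0.012.
u_1 = 0.104900 × 0.555 + 0.012 = 0.070220.
u_2 = 0.070220 × 0.555 + 0.012 = 0.050972.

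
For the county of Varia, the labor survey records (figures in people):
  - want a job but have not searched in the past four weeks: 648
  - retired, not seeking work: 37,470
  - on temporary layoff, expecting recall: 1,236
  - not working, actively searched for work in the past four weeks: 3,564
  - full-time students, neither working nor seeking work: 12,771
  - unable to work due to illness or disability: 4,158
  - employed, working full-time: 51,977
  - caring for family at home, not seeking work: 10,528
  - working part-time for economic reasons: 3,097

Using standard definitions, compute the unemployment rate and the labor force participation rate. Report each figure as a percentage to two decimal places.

Employed = 51,977 + 3,097 = 55,074 (anyone who worked, including part-time for economic reasons, counts as employed).
Unemployed = 1,236 + 3,564 = 4,800 (jobless and actively searching, or on temporary layoff).
Labor force = 55,074 + 4,800 = 59,874.
Not in labor force = 648 + 37,470 + 12,771 + 4,158 + 10,528 = 65,575 (those not working and not actively searching are outside the labor force — including those who want a job but have given up searching).
Civilian working-age population = 59,874 + 65,575 = 125,449.
Unemployment rate = 4,800 / 59,874 = 8.02%.
Labor force participation rate = 59,874 / 125,449 = 47.73%.

Unemployment rate ≈ 8.02%; labor force participation rate ≈ 47.73%.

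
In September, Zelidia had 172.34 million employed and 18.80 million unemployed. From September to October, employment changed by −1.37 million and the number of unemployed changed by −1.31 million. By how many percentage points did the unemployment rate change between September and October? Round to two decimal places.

The unemployment rate changed by −0.56 percentage points.

September: labor force = 172.34 + 18.80 = 191.14; u = 18.80/191.14 = 9.84%.
October: labor force = 170.97 + 17.49 = 188.46; u = 17.49/188.46 = 9.28%.
Change = 9.28% − 9.84% = −0.56 pp.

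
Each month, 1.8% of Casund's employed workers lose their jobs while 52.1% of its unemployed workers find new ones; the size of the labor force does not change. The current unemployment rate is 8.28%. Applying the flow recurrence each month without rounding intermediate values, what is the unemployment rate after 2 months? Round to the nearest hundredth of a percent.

Unemployment rate after two months ≈ 4.39%.

With a fixed labor force, u_{t+1} = u_t + s·(1−u_t) − f·u_t = u_t·(1−s−f) + s.
Here 1−s−f = 0.461 and s = 0.018.
u_1 = 0.082800 × 0.461 + 0.018 = 0.056171.
u_2 = 0.056171 × 0.461 + 0.018 = 0.043895.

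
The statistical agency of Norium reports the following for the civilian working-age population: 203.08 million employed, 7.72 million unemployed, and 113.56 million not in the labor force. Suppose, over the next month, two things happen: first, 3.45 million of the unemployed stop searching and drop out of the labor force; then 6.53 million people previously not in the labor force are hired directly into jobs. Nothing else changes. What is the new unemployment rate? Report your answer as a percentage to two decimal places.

Initially, labor force = 203.08 + 7.72 = 210.80 million, so u = 7.72/210.80 = 3.66%.
After the first change, unemployed and labor force both fall by 3.45 → E = 203.08, U = 4.27, labor force = 207.35 million.
After the second change, employed and labor force both rise by 6.53; unemployed unchanged → E = 209.61, U = 4.27, labor force = 213.88 million.
New unemployment rate = 4.27 / 213.88 = 2.00%.

New unemployment rate ≈ 2.00%.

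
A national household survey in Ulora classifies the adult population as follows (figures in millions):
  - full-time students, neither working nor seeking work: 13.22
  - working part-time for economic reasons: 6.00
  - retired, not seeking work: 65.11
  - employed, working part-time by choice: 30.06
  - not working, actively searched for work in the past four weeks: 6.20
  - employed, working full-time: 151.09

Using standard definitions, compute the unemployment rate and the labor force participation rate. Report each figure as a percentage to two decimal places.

Employed = 6.00 + 30.06 + 151.09 = 187.15 million (anyone who worked, including part-time for economic reasons, counts as employed).
Unemployed = 6.20 million.
Labor force = 187.15 + 6.20 = 193.35 million.
Not in labor force = 13.22 + 65.11 = 78.33 million (those not working and not actively searching are outside the labor force).
Civilian working-age population = 193.35 + 78.33 = 271.68 million.
Unemployment rate = 6.20 / 193.35 = 3.21%.
Labor force participation rate = 193.35 / 271.68 = 71.17%.

Unemployment rate ≈ 3.21%; labor force participation rate ≈ 71.17%.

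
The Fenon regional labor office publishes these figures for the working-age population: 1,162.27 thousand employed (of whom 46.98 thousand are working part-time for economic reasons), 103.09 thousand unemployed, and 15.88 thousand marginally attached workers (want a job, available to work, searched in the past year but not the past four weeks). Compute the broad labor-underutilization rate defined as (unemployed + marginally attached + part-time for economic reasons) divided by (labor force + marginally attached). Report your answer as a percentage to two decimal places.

Broad underutilization rate ≈ 12.95%.

Labor force = 1,162.27 + 103.09 = 1,265.36 thousand.
Numerator = 103.09 + 15.88 + 46.98 = 165.95 thousand.
Denominator = 1,265.36 + 15.88 = 1,281.24 thousand.
Broad rate = 165.95 / 1,281.24 = 12.95%.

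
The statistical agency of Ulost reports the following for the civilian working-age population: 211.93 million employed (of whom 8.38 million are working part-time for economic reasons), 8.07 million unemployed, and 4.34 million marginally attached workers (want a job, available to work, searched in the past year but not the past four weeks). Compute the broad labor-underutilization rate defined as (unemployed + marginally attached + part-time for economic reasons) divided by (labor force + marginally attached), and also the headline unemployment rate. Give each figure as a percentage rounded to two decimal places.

Broad underutilization rate ≈ 9.27%; headline unemployment rate ≈ 3.67%.

Labor force = 211.93 + 8.07 = 220.00 million.
Numerator = 8.07 + 4.34 + 8.38 = 20.79 million.
Denominator = 220.00 + 4.34 = 224.34 million.
Broad rate = 20.79 / 224.34 = 9.27%.
Headline unemployment rate = 8.07 / 220.00 = 3.67%.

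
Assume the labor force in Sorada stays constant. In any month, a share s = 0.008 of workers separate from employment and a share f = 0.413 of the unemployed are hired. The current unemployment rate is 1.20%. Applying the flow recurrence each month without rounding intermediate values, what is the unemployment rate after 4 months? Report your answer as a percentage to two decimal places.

With a fixed labor force, u_{t+1} = u_t + s·(1−u_t) − f·u_t = u_t·(1−s−f) + s.
Here 1−s−f = 0.579 and s = 0.008.
u_1 = 0.012000 × 0.579 + 0.008 = 0.014948.
u_2 = 0.014948 × 0.579 + 0.008 = 0.016655.
u_3 = 0.016655 × 0.579 + 0.008 = 0.017643.
u_4 = 0.017643 × 0.579 + 0.008 = 0.018215.

Unemployment rate after four months ≈ 1.82%.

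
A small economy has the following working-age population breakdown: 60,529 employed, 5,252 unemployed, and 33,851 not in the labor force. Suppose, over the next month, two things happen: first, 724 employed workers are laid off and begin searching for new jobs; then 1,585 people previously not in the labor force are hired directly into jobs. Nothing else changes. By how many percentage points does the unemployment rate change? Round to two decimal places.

The unemployment rate changes by +0.89 percentage points.

Initially, labor force = 60,529 + 5,252 = 65,781, so u = 5,252/65,781 = 7.98%.
After the first change, employed falls and unemployed rises by 724; labor force unchanged → E = 59,805, U = 5,976, labor force = 65,781.
After the second change, employed and labor force both rise by 1,585; unemployed unchanged → E = 61,390, U = 5,976, labor force = 67,366.
New unemployment rate = 5,976 / 67,366 = 8.87%.
Change = 8.87% − 7.98% = +0.89 percentage points.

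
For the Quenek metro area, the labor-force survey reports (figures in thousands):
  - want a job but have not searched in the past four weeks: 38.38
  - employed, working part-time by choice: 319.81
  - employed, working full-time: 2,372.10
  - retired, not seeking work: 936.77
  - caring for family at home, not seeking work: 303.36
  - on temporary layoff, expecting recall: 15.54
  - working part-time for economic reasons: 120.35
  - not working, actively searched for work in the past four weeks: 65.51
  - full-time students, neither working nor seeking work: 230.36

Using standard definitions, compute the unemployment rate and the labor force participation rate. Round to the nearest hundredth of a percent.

Employed = 319.81 + 2,372.10 + 120.35 = 2,812.26 thousand (anyone who worked, including part-time for economic reasons, counts as employed).
Unemployed = 15.54 + 65.51 = 81.05 thousand (jobless and actively searching, or on temporary layoff).
Labor force = 2,812.26 + 81.05 = 2,893.31 thousand.
Not in labor force = 38.38 + 936.77 + 303.36 + 230.36 = 1,508.87 thousand (those not working and not actively searching are outside the labor force — including those who want a job but have given up searching).
Civilian working-age population = 2,893.31 + 1,508.87 = 4,402.18 thousand.
Unemployment rate = 81.05 / 2,893.31 = 2.80%.
Labor force participation rate = 2,893.31 / 4,402.18 = 65.72%.

Unemployment rate ≈ 2.80%; labor force participation rate ≈ 65.72%.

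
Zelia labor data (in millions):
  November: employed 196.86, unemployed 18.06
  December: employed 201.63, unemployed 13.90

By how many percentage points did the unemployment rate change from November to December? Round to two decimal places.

The unemployment rate changed by −1.95 percentage points.

November: labor force = 196.86 + 18.06 = 214.92; u = 18.06/214.92 = 8.40%.
December: labor force = 201.63 + 13.90 = 215.53; u = 13.90/215.53 = 6.45%.
Change = 6.45% − 8.40% = −1.95 pp.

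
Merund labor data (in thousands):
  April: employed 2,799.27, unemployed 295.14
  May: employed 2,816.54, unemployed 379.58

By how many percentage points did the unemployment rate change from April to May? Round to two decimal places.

The unemployment rate changed by +2.34 percentage points.

April: labor force = 2,799.27 + 295.14 = 3,094.41; u = 295.14/3,094.41 = 9.54%.
May: labor force = 2,816.54 + 379.58 = 3,196.12; u = 379.58/3,196.12 = 11.88%.
Change = 11.88% − 9.54% = +2.34 pp.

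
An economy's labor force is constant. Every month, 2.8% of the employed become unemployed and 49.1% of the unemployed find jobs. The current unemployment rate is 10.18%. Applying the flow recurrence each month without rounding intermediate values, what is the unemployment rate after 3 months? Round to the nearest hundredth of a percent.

Unemployment rate after three months ≈ 5.93%.

With a fixed labor force, u_{t+1} = u_t + s·(1−u_t) − f·u_t = u_t·(1−s−f) + s.
Here 1−s−f = 0.481 and s = 0.028.
u_1 = 0.101800 × 0.481 + 0.028 = 0.076966.
u_2 = 0.076966 × 0.481 + 0.028 = 0.065021.
u_3 = 0.065021 × 0.481 + 0.028 = 0.059275.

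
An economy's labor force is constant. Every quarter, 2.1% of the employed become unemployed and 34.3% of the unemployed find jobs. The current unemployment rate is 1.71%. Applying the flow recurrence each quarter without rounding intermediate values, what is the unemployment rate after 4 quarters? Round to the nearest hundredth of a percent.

Unemployment rate after four quarters ≈ 5.11%.

With a fixed labor force, u_{t+1} = u_t + s·(1−u_t) − f·u_t = u_t·(1−s−f) + s.
Here 1−s−f = 0.636 and s = 0.021.
u_1 = 0.017100 × 0.636 + 0.021 = 0.031876.
u_2 = 0.031876 × 0.636 + 0.021 = 0.041273.
u_3 = 0.041273 × 0.636 + 0.021 = 0.047250.
u_4 = 0.047250 × 0.636 + 0.021 = 0.051051.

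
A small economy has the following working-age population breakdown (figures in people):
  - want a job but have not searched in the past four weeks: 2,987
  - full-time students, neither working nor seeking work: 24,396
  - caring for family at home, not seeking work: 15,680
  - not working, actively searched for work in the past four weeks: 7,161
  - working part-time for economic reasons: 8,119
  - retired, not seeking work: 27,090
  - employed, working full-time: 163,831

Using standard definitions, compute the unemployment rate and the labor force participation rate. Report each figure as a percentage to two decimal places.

Employed = 8,119 + 163,831 = 171,950 (anyone who worked, including part-time for economic reasons, counts as employed).
Unemployed = 7,161.
Labor force = 171,950 + 7,161 = 179,111.
Not in labor force = 2,987 + 24,396 + 15,680 + 27,090 = 70,153 (those not working and not actively searching are outside the labor force — including those who want a job but have given up searching).
Civilian working-age population = 179,111 + 70,153 = 249,264.
Unemployment rate = 7,161 / 179,111 = 4.00%.
Labor force participation rate = 179,111 / 249,264 = 71.86%.

Unemployment rate ≈ 4.00%; labor force participation rate ≈ 71.86%.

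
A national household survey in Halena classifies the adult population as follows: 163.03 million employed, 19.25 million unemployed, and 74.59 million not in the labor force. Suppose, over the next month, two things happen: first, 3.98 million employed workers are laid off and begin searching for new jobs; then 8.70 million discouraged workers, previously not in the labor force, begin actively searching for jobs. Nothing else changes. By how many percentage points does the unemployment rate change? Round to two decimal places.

The unemployment rate changes by +6.16 percentage points.

Initially, labor force = 163.03 + 19.25 = 182.28 million, so u = 19.25/182.28 = 10.56%.
After the first change, employed falls and unemployed rises by 3.98; labor force unchanged → E = 159.05, U = 23.23, labor force = 182.28 million.
After the second change, unemployed and labor force both rise by 8.70 → E = 159.05, U = 31.93, labor force = 190.98 million.
New unemployment rate = 31.93 / 190.98 = 16.72%.
Change = 16.72% − 10.56% = +6.16 percentage points.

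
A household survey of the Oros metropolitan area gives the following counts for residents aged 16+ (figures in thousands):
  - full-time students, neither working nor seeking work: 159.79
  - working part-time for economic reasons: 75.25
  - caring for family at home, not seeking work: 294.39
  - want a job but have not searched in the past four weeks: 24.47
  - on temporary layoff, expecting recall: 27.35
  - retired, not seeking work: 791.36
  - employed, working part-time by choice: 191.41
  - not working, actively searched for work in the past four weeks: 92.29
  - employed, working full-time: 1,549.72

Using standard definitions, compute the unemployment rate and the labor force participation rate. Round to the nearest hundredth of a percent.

Employed = 75.25 + 191.41 + 1,549.72 = 1,816.38 thousand (anyone who worked, including part-time for economic reasons, counts as employed).
Unemployed = 27.35 + 92.29 = 119.64 thousand (jobless and actively searching, or on temporary layoff).
Labor force = 1,816.38 + 119.64 = 1,936.02 thousand.
Not in labor force = 159.79 + 294.39 + 24.47 + 791.36 = 1,270.01 thousand (those not working and not actively searching are outside the labor force — including those who want a job but have given up searching).
Civilian working-age population = 1,936.02 + 1,270.01 = 3,206.03 thousand.
Unemployment rate = 119.64 / 1,936.02 = 6.18%.
Labor force participation rate = 1,936.02 / 3,206.03 = 60.39%.

Unemployment rate ≈ 6.18%; labor force participation rate ≈ 60.39%.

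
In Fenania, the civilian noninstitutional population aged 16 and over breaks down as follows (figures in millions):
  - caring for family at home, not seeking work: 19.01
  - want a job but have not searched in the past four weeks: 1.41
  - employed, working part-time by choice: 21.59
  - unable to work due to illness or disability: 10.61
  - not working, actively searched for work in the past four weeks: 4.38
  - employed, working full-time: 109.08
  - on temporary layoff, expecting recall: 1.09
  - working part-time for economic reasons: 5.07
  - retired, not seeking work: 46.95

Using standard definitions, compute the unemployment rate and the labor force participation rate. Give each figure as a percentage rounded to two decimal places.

Unemployment rate ≈ 3.87%; labor force participation rate ≈ 64.42%.

Employed = 21.59 + 109.08 + 5.07 = 135.74 million (anyone who worked, including part-time for economic reasons, counts as employed).
Unemployed = 4.38 + 1.09 = 5.47 million (jobless and actively searching, or on temporary layoff).
Labor force = 135.74 + 5.47 = 141.21 million.
Not in labor force = 19.01 + 1.41 + 10.61 + 46.95 = 77.98 million (those not working and not actively searching are outside the labor force — including those who want a job but have given up searching).
Civilian working-age population = 141.21 + 77.98 = 219.19 million.
Unemployment rate = 5.47 / 141.21 = 3.87%.
Labor force participation rate = 141.21 / 219.19 = 64.42%.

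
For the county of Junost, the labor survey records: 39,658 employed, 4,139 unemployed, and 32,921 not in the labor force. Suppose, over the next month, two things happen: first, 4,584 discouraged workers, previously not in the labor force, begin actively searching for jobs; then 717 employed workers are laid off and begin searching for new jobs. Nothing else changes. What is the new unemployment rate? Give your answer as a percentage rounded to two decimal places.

New unemployment rate ≈ 19.51%.

Initially, labor force = 39,658 + 4,139 = 43,797, so u = 4,139/43,797 = 9.45%.
After the first change, unemployed and labor force both rise by 4,584 → E = 39,658, U = 8,723, labor force = 48,381.
After the second change, employed falls and unemployed rises by 717; labor force unchanged → E = 38,941, U = 9,440, labor force = 48,381.
New unemployment rate = 9,440 / 48,381 = 19.51%.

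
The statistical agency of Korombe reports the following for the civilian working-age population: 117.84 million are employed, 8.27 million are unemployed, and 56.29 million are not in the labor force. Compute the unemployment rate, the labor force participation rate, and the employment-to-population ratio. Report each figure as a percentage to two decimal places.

Unemployment rate ≈ 6.56%; labor force participation rate ≈ 69.14%; employment-population ratio ≈ 64.61%.

Labor force = employed + unemployed = 117.84 + 8.27 = 126.11 million.
Working-age population = 126.11 + 56.29 = 182.40 million.
Unemployment rate = 8.27 / 126.11 = 6.56%.
Labor force participation rate = 126.11 / 182.40 = 69.14%.
Employment-population ratio = 117.84 / 182.40 = 64.61%.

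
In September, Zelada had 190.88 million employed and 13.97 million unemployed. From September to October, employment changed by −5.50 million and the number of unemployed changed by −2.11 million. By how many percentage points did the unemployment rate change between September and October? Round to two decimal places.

The unemployment rate changed by −0.81 percentage points.

September: labor force = 190.88 + 13.97 = 204.85; u = 13.97/204.85 = 6.82%.
October: labor force = 185.38 + 11.86 = 197.24; u = 11.86/197.24 = 6.01%.
Change = 6.01% − 6.82% = −0.81 pp.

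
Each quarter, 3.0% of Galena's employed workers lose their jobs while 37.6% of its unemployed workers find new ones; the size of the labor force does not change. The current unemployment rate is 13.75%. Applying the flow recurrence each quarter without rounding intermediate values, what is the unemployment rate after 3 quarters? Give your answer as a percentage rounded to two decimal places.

Unemployment rate after three quarters ≈ 8.72%.

With a fixed labor force, u_{t+1} = u_t + s·(1−u_t) − f·u_t = u_t·(1−s−f) + s.
Here 1−s−f = 0.594 and s = 0.030.
u_1 = 0.137500 × 0.594 + 0.030 = 0.111675.
u_2 = 0.111675 × 0.594 + 0.030 = 0.096335.
u_3 = 0.096335 × 0.594 + 0.030 = 0.087223.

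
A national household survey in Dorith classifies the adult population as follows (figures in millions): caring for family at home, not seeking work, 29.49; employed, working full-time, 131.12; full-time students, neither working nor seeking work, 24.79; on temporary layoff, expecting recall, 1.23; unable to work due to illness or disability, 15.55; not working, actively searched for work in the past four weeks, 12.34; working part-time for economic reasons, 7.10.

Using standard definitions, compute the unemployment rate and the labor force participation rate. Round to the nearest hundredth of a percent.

Employed = 131.12 + 7.10 = 138.22 million (anyone who worked, including part-time for economic reasons, counts as employed).
Unemployed = 1.23 + 12.34 = 13.57 million (jobless and actively searching, or on temporary layoff).
Labor force = 138.22 + 13.57 = 151.79 million.
Not in labor force = 29.49 + 24.79 + 15.55 = 69.83 million (those not working and not actively searching are outside the labor force).
Civilian working-age population = 151.79 + 69.83 = 221.62 million.
Unemployment rate = 13.57 / 151.79 = 8.94%.
Labor force participation rate = 151.79 / 221.62 = 68.49%.

Unemployment rate ≈ 8.94%; labor force participation rate ≈ 68.49%.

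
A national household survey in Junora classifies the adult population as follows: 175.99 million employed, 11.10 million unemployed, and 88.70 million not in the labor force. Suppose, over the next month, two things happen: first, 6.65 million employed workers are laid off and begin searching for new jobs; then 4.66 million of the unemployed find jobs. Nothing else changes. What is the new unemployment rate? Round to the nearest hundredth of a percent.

Initially, labor force = 175.99 + 11.10 = 187.09 million, so u = 11.10/187.09 = 5.93%.
After the first change, employed falls and unemployed rises by 6.65; labor force unchanged → E = 169.34, U = 17.75, labor force = 187.09 million.
After the second change, unemployed falls and employed rises by 4.66; labor force unchanged → E = 174.00, U = 13.09, labor force = 187.09 million.
New unemployment rate = 13.09 / 187.09 = 7.00%.

New unemployment rate ≈ 7.00%.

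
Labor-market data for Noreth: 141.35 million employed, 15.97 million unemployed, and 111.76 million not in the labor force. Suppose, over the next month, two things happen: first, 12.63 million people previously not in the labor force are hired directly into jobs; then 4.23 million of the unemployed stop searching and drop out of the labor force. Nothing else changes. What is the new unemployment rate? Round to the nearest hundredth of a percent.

Initially, labor force = 141.35 + 15.97 = 157.32 million, so u = 15.97/157.32 = 10.15%.
After the first change, employed and labor force both rise by 12.63; unemployed unchanged → E = 153.98, U = 15.97, labor force = 169.95 million.
After the second change, unemployed and labor force both fall by 4.23 → E = 153.98, U = 11.74, labor force = 165.72 million.
New unemployment rate = 11.74 / 165.72 = 7.08%.

New unemployment rate ≈ 7.08%.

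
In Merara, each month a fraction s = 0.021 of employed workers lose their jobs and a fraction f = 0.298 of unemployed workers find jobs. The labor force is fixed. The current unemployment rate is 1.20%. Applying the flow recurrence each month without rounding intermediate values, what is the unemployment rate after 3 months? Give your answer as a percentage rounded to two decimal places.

With a fixed labor force, u_{t+1} = u_t + s·(1−u_t) − f·u_t = u_t·(1−s−f) + s.
Here 1−s−f = 0.681 and s = 0.021.
u_1 = 0.012000 × 0.681 + 0.021 = 0.029172.
u_2 = 0.029172 × 0.681 + 0.021 = 0.040866.
u_3 = 0.040866 × 0.681 + 0.021 = 0.048830.

Unemployment rate after three months ≈ 4.88%.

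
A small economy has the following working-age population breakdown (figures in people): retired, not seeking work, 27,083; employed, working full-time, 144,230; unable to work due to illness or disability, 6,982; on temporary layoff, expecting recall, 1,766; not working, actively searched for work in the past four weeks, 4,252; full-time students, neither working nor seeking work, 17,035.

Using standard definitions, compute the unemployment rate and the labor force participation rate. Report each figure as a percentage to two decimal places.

Employed = 144,230.
Unemployed = 1,766 + 4,252 = 6,018 (jobless and actively searching, or on temporary layoff).
Labor force = 144,230 + 6,018 = 150,248.
Not in labor force = 27,083 + 6,982 + 17,035 = 51,100 (those not working and not actively searching are outside the labor force).
Civilian working-age population = 150,248 + 51,100 = 201,348.
Unemployment rate = 6,018 / 150,248 = 4.01%.
Labor force participation rate = 150,248 / 201,348 = 74.62%.

Unemployment rate ≈ 4.01%; labor force participation rate ≈ 74.62%.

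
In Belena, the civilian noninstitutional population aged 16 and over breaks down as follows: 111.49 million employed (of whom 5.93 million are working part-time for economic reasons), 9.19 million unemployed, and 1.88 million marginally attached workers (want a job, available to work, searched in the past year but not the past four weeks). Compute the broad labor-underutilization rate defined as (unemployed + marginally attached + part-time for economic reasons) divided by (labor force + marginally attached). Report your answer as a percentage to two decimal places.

Broad underutilization rate ≈ 13.87%.

Labor force = 111.49 + 9.19 = 120.68 million.
Numerator = 9.19 + 1.88 + 5.93 = 17.00 million.
Denominator = 120.68 + 1.88 = 122.56 million.
Broad rate = 17.00 / 122.56 = 13.87%.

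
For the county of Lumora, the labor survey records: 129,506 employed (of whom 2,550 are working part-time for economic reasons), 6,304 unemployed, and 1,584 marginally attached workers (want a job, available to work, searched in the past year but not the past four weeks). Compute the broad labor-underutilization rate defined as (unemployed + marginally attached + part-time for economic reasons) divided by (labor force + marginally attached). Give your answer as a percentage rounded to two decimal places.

Broad underutilization rate ≈ 7.60%.

Labor force = 129,506 + 6,304 = 135,810.
Numerator = 6,304 + 1,584 + 2,550 = 10,438.
Denominator = 135,810 + 1,584 = 137,394.
Broad rate = 10,438 / 137,394 = 7.60%.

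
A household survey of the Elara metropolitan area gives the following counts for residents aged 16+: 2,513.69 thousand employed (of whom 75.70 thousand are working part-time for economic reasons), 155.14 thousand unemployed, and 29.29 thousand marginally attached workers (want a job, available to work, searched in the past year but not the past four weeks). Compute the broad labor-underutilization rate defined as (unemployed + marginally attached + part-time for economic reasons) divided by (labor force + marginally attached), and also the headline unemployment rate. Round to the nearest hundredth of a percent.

Broad underutilization rate ≈ 9.64%; headline unemployment rate ≈ 5.81%.

Labor force = 2,513.69 + 155.14 = 2,668.83 thousand.
Numerator = 155.14 + 29.29 + 75.70 = 260.13 thousand.
Denominator = 2,668.83 + 29.29 = 2,698.12 thousand.
Broad rate = 260.13 / 2,698.12 = 9.64%.
Headline unemployment rate = 155.14 / 2,668.83 = 5.81%.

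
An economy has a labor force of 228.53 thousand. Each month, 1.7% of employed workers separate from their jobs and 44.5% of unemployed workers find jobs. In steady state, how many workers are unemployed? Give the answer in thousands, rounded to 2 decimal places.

Steady-state unemployment rate u* = s/(s+f) = 1.7/(1.7+44.5) = 0.036797.
Unemployed = u* × labor force = 0.036797 × 228.53 ≈ 8.41 thousand.

About 8.41 thousand are unemployed in steady state.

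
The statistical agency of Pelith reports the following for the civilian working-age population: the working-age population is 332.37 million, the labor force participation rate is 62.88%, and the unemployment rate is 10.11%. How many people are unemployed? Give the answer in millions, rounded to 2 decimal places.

Labor force = 0.6288 × 332.37 = 208.99 million.
Unemployed = 0.1011 × 208.99 ≈ 21.13 million.

About 21.13 million are unemployed.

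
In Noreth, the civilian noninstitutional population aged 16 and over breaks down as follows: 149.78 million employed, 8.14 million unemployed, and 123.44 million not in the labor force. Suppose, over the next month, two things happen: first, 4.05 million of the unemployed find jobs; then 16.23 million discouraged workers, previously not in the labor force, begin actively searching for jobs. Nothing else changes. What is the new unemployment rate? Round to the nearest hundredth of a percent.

Initially, labor force = 149.78 + 8.14 = 157.92 million, so u = 8.14/157.92 = 5.15%.
After the first change, unemployed falls and employed rises by 4.05; labor force unchanged → E = 153.83, U = 4.09, labor force = 157.92 million.
After the second change, unemployed and labor force both rise by 16.23 → E = 153.83, U = 20.32, labor force = 174.15 million.
New unemployment rate = 20.32 / 174.15 = 11.67%.

New unemployment rate ≈ 11.67%.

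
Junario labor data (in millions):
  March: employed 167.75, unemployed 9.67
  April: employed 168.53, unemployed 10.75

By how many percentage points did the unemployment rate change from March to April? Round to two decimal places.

March: labor force = 167.75 + 9.67 = 177.42; u = 9.67/177.42 = 5.45%.
April: labor force = 168.53 + 10.75 = 179.28; u = 10.75/179.28 = 6.00%.
Change = 6.00% − 5.45% = +0.55 pp.

The unemployment rate changed by +0.55 percentage points.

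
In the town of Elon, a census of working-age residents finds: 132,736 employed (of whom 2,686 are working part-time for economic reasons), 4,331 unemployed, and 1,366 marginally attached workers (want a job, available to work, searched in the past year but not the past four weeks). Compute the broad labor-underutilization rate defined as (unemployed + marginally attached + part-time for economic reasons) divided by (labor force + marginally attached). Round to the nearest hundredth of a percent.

Labor force = 132,736 + 4,331 = 137,067.
Numerator = 4,331 + 1,366 + 2,686 = 8,383.
Denominator = 137,067 + 1,366 = 138,433.
Broad rate = 8,383 / 138,433 = 6.06%.

Broad underutilization rate ≈ 6.06%.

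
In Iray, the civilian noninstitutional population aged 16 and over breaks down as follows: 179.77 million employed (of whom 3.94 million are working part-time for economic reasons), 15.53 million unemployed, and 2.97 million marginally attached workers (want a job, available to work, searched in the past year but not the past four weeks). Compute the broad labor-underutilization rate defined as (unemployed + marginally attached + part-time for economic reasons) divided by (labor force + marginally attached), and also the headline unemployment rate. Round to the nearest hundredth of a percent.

Labor force = 179.77 + 15.53 = 195.30 million.
Numerator = 15.53 + 2.97 + 3.94 = 22.44 million.
Denominator = 195.30 + 2.97 = 198.27 million.
Broad rate = 22.44 / 198.27 = 11.32%.
Headline unemployment rate = 15.53 / 195.30 = 7.95%.

Broad underutilization rate ≈ 11.32%; headline unemployment rate ≈ 7.95%.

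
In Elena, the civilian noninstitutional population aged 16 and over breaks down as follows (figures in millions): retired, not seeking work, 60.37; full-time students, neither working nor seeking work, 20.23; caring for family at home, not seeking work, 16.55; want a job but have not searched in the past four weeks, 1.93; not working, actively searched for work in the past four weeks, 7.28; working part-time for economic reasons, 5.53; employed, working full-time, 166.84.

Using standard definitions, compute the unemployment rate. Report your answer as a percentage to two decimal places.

Unemployment rate ≈ 4.05%.

Employed = 5.53 + 166.84 = 172.37 million (anyone who worked, including part-time for economic reasons, counts as employed).
Unemployed = 7.28 million.
Labor force = 172.37 + 7.28 = 179.65 million.
Unemployment rate = 7.28 / 179.65 = 4.05%.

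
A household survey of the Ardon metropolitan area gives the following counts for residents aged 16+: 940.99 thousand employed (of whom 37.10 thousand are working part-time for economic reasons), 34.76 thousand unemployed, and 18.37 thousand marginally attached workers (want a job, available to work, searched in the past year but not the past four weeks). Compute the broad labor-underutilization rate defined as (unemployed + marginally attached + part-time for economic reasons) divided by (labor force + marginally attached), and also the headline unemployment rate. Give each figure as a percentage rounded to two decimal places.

Labor force = 940.99 + 34.76 = 975.75 thousand.
Numerator = 34.76 + 18.37 + 37.10 = 90.23 thousand.
Denominator = 975.75 + 18.37 = 994.12 thousand.
Broad rate = 90.23 / 994.12 = 9.08%.
Headline unemployment rate = 34.76 / 975.75 = 3.56%.

Broad underutilization rate ≈ 9.08%; headline unemployment rate ≈ 3.56%.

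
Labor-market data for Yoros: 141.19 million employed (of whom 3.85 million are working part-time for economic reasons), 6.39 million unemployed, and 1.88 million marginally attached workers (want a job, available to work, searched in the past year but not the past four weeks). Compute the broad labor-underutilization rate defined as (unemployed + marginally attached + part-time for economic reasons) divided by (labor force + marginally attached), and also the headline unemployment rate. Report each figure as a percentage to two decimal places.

Labor force = 141.19 + 6.39 = 147.58 million.
Numerator = 6.39 + 1.88 + 3.85 = 12.12 million.
Denominator = 147.58 + 1.88 = 149.46 million.
Broad rate = 12.12 / 149.46 = 8.11%.
Headline unemployment rate = 6.39 / 147.58 = 4.33%.

Broad underutilization rate ≈ 8.11%; headline unemployment rate ≈ 4.33%.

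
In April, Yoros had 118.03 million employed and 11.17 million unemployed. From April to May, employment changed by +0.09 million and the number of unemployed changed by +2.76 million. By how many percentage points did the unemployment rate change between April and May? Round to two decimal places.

The unemployment rate changed by +1.90 percentage points.

April: labor force = 118.03 + 11.17 = 129.20; u = 11.17/129.20 = 8.65%.
May: labor force = 118.12 + 13.93 = 132.05; u = 13.93/132.05 = 10.55%.
Change = 10.55% − 8.65% = +1.90 pp.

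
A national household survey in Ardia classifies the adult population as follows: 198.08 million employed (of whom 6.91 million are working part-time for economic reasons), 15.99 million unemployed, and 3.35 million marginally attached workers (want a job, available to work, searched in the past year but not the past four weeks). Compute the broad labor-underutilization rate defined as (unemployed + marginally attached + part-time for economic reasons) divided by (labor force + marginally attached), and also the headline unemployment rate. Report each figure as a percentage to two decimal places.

Labor force = 198.08 + 15.99 = 214.07 million.
Numerator = 15.99 + 3.35 + 6.91 = 26.25 million.
Denominator = 214.07 + 3.35 = 217.42 million.
Broad rate = 26.25 / 217.42 = 12.07%.
Headline unemployment rate = 15.99 / 214.07 = 7.47%.

Broad underutilization rate ≈ 12.07%; headline unemployment rate ≈ 7.47%.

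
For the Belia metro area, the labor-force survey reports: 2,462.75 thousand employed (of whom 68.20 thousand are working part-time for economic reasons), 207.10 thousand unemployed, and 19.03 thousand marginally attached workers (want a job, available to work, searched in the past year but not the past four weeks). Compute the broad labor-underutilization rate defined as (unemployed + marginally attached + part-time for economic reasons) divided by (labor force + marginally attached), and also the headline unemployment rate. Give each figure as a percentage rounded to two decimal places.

Labor force = 2,462.75 + 207.10 = 2,669.85 thousand.
Numerator = 207.10 + 19.03 + 68.20 = 294.33 thousand.
Denominator = 2,669.85 + 19.03 = 2,688.88 thousand.
Broad rate = 294.33 / 2,688.88 = 10.95%.
Headline unemployment rate = 207.10 / 2,669.85 = 7.76%.

Broad underutilization rate ≈ 10.95%; headline unemployment rate ≈ 7.76%.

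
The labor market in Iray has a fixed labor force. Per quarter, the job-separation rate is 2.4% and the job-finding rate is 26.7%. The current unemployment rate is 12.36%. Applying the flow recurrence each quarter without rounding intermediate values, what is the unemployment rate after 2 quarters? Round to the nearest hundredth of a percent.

Unemployment rate after two quarters ≈ 10.31%.

With a fixed labor force, u_{t+1} = u_t + s·(1−u_t) − f·u_t = u_t·(1−s−f) + s.
Here 1−s−f = 0.709 and s = 0.024.
u_1 = 0.123600 × 0.709 + 0.024 = 0.111632.
u_2 = 0.111632 × 0.709 + 0.024 = 0.103147.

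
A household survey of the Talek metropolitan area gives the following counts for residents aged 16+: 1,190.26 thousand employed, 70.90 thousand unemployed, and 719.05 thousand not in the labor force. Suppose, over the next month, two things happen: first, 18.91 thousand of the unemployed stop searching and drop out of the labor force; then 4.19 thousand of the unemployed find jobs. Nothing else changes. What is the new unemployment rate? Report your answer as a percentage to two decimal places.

Initially, labor force = 1,190.26 + 70.90 = 1,261.16 thousand, so u = 70.90/1,261.16 = 5.62%.
After the first change, unemployed and labor force both fall by 18.91 → E = 1,190.26, U = 51.99, labor force = 1,242.25 thousand.
After the second change, unemployed falls and employed rises by 4.19; labor force unchanged → E = 1,194.45, U = 47.80, labor force = 1,242.25 thousand.
New unemployment rate = 47.80 / 1,242.25 = 3.85%.

New unemployment rate ≈ 3.85%.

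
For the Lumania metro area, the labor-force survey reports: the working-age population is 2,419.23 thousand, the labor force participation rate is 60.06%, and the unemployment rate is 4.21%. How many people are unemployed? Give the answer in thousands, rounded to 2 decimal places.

Labor force = 0.6006 × 2,419.23 = 1,452.99 thousand.
Unemployed = 0.0421 × 1,452.99 ≈ 61.17 thousand.

About 61.17 thousand are unemployed.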